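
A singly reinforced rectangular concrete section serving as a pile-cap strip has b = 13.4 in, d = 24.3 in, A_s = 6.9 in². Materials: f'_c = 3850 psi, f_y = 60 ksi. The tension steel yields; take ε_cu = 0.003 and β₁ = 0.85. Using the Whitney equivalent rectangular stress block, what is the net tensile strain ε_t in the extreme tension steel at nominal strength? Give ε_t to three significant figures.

a = A_s f_y/(0.85 f'_c b) = 9.441 in.
β₁ = 0.85, so c = a/β₁ = 9.441/0.85 = 11.107 in.
From the linear strain diagram with ε_cu = 0.003: ε_t = 0.003 (d − c)/c = 0.003 × (24.3 − 11.107)/11.107 = 0.00356.
ε_t < 0.004 — the section is over-reinforced for flexure under ACI limits.

ε_t ≈ 0.00356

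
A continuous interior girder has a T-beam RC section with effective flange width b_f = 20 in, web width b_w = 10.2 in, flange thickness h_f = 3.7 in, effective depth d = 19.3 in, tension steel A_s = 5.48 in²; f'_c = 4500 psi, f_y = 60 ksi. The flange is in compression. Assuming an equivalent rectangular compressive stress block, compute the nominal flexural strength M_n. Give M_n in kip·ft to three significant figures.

Tension: T = A_s f_y = 5.48 × 60 = 328.8 kips.
Try a within the flange: a = T/(0.85 f'_c b_f) = 328.8/(0.85 × 4.5 × 20) = 4.298 in.
a = 4.298 > h_f = 3.7 in: the block extends into the web. Split into flange-overhang and web parts.
C_f = 0.85 f'_c (b_f − b_w) h_f = 0.85 × 4.5 × (20 − 10.2) × 3.7 = 138.7 kips.
Remaining web compression depth: a_w = (T − C_f)/(0.85 f'_c b_w) = (328.8 − 138.7)/(0.85 × 4.5 × 10.2) = 4.872 in.
M_n = C_f(d − h_f/2) + (T − C_f)(d − a_w/2) = 138.7 × (19.3 − 1.85) + 190.1 × (19.3 − 2.436) = 2420.3 + 3205.8 = 5626.1 kip·in.
M_n = 5626.1/12 = 468.84 kip·ft.

M_n ≈ 469 kip·ft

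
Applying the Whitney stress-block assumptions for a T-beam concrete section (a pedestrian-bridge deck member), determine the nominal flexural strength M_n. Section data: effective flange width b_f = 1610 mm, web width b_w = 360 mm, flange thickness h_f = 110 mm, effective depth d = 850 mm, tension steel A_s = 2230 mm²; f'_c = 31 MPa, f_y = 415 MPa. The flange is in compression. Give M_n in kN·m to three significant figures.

M_n ≈ 777 kN·m

Tension: T = A_s f_y = 2230 × 415 = 925450 N.
Try a within the flange: a = T/(0.85 f'_c b_f) = 925450/(0.85 × 31 × 1610) = 21.81 mm.
Since a = 21.81 ≤ h_f = 110 mm, the stress block lies entirely in the flange; analyse as a rectangular beam of width b_f.
M_n = T(d − a/2) = 925450 × (850 − 10.905) = 776.54 × 10⁶ N·mm.
M_n = 776.54 kN·m.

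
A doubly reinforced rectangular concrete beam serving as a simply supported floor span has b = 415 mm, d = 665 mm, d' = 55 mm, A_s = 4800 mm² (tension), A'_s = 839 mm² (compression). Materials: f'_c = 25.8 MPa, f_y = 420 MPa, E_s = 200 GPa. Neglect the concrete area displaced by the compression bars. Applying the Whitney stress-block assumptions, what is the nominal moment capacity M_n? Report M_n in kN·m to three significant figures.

M_n ≈ 1170 kN·m

Assume both tension and compression steel yield.
Net tension couple steel: A_s − A'_s = 3961 mm².
a = (A_s − A'_s) f_y / (0.85 f'_c b) = 1663620/(0.85 × 25.8 × 415) = 182.80 mm.
c = a/β₁ = 182.80/0.85 = 215.06 mm; ε'_s = 0.003(c − d')/c = 0.0022 ≥ f_y/E_s = 0.0021, so compression steel does yield.
M_n = (A_s − A'_s) f_y (d − a/2) + A'_s f_y (d − d') = [1663620 × (665 − 91.4) + 352380 × (665 − 55)] × 10⁻⁶ = 954.25 + 214.95 = 1169.20 kN·m.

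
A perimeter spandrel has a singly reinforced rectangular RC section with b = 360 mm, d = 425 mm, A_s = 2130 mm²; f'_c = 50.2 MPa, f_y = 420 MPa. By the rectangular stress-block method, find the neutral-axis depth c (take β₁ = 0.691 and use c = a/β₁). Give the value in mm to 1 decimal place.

c ≈ 84.3 mm

T = A_s f_y = 2130 × 420 = 894600 N = 894.6 kN.
Setting C = 0.85 f'_c a b equal to T: a = 894600/(0.85 × 50.2 × 360) = 58.238 mm.
With β₁ = 0.691, c = a/β₁ = 58.238/0.691 = 84.3 mm.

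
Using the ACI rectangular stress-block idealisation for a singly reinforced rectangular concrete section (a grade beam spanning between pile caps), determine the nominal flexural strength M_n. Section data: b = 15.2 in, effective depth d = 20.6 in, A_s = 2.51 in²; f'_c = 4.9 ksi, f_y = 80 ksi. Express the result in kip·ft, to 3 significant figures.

T = A_s f_y = 2.51 × 80 = 200.8 kips.
a = T/(0.85 f'_c b) = 200.8/(0.85 × 4.9 × 15.2) = 3.172 in.
M_n = T(d − a/2) = 200.8 × (20.6 − 1.586) = 3818.0 kip·in = 3818.0/12 = 318.17 kip·ft.

M_n ≈ 318 kip·ft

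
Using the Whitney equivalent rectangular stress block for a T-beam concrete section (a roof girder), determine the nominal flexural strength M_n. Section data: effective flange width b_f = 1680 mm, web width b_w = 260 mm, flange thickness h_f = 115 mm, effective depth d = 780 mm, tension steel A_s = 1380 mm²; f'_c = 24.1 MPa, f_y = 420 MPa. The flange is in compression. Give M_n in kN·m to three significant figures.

Tension: T = A_s f_y = 1380 × 420 = 579600 N.
Try a within the flange: a = T/(0.85 f'_c b_f) = 579600/(0.85 × 24.1 × 1680) = 16.84 mm.
Since a = 16.84 ≤ h_f = 115 mm, the stress block lies entirely in the flange; analyse as a rectangular beam of width b_f.
M_n = T(d − a/2) = 579600 × (780 − 8.42) = 447.21 × 10⁶ N·mm.
M_n = 447.21 kN·m.

M_n ≈ 447 kN·m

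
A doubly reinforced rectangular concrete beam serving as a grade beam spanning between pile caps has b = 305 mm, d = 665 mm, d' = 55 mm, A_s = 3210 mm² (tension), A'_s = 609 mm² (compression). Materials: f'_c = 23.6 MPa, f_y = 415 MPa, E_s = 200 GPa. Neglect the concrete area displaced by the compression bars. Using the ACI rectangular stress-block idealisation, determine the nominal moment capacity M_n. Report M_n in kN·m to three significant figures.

M_n ≈ 777 kN·m

Assume both tension and compression steel yield.
Net tension couple steel: A_s − A'_s = 2601 mm².
a = (A_s − A'_s) f_y / (0.85 f'_c b) = 1079415/(0.85 × 23.6 × 305) = 176.42 mm.
c = a/β₁ = 176.42/0.85 = 207.55 mm; ε'_s = 0.003(c − d')/c = 0.0022 ≥ f_y/E_s = 0.0021, so compression steel does yield.
M_n = (A_s − A'_s) f_y (d − a/2) + A'_s f_y (d − d') = [1079415 × (665 − 88.21) + 252735 × (665 − 55)] × 10⁻⁶ = 622.60 + 154.17 = 776.77 kN·m.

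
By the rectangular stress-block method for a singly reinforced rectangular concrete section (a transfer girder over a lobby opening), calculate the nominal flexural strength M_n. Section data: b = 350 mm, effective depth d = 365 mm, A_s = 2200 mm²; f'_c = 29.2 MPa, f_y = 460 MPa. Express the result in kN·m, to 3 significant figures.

T = A_s f_y = 2200 × 460 = 1012000 N = 1012 kN.
From C = T: a = T/(0.85 f'_c b) = 1012000/(0.85 × 29.2 × 350) = 116.50 mm.
M_n = T(d − a/2) = 1012 kN × (365 − 58.25) mm = 310.43 kN·m.

M_n ≈ 310 kN·m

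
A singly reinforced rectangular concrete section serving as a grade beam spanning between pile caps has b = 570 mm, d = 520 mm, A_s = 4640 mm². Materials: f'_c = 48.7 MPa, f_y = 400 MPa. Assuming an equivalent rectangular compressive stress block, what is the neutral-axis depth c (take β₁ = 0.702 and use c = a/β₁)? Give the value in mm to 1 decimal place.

T = A_s f_y = 4640 × 400 = 1856000 N = 1856 kN.
Setting C = 0.85 f'_c a b equal to T: a = 1856000/(0.85 × 48.7 × 570) = 78.660 mm.
With β₁ = 0.702, c = a/β₁ = 78.660/0.702 = 112.1 mm.

c ≈ 112.1 mm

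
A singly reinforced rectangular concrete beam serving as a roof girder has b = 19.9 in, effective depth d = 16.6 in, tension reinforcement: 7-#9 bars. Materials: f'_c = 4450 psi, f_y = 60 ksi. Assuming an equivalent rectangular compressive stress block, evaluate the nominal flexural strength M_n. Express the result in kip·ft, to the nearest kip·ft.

A_s = 7 × 1 = 7 in².
T = A_s f_y = 7 × 60 = 420 kips.
a = T/(0.85 f'_c b) = 420/(0.85 × 4.45 × 19.9) = 5.580 in.
M_n = T(d − a/2) = 420 × (16.6 − 2.79) = 5800.2 kip·in = 5800.2/12 = 483.35 kip·ft.

M_n ≈ 483 kip·ft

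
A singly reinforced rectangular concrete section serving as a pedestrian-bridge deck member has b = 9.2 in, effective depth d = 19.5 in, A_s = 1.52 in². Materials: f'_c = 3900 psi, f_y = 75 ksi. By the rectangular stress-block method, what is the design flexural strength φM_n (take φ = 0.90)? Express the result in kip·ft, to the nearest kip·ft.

T = A_s f_y = 1.52 × 75 = 114 kips.
a = T/(0.85 f'_c b) = 114/(0.85 × 3.9 × 9.2) = 3.738 in.
M_n = T(d − a/2) = 114 × (19.5 − 1.869) = 2009.9 kip·in = 2009.9/12 = 167.49 kip·ft.
φM_n = 0.90 × 167.49 = 150.74 kip·ft.

φM_n ≈ 151 kip·ft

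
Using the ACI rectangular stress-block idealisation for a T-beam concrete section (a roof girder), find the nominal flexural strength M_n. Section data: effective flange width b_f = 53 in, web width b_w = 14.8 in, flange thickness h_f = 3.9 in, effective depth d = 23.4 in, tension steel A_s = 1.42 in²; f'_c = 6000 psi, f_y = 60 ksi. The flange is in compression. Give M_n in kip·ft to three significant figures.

M_n ≈ 165 kip·ft

Tension: T = A_s f_y = 1.42 × 60 = 85.2 kips.
Try a within the flange: a = T/(0.85 f'_c b_f) = 85.2/(0.85 × 6 × 53) = 0.315 in.
Since a = 0.315 ≤ h_f = 3.9 in, the stress block lies entirely in the flange; analyse as a rectangular beam of width b_f.
M_n = T(d − a/2) = 85.2 × (23.4 − 0.1575) = 1980.3 kip·in.
M_n = 1980.3/12 = 165.03 kip·ft.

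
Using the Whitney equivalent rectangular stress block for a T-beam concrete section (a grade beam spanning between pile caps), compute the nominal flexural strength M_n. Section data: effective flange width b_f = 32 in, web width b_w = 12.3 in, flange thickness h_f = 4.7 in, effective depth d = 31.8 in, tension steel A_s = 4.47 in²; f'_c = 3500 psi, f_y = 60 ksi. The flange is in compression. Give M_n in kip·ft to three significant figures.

Tension: T = A_s f_y = 4.47 × 60 = 268.2 kips.
Try a within the flange: a = T/(0.85 f'_c b_f) = 268.2/(0.85 × 3.5 × 32) = 2.817 in.
Since a = 2.817 ≤ h_f = 4.7 in, the stress block lies entirely in the flange; analyse as a rectangular beam of width b_f.
M_n = T(d − a/2) = 268.2 × (31.8 − 1.4085) = 8151.0 kip·in.
M_n = 8151.0/12 = 679.25 kip·ft.

M_n ≈ 679 kip·ft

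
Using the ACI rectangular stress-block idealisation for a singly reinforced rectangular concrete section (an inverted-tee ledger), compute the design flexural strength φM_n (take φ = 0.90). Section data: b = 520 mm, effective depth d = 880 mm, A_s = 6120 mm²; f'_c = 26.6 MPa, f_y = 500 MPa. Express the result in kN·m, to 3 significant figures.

T = A_s f_y = 6120 × 500 = 3060000 N = 3060 kN.
From C = T: a = T/(0.85 f'_c b) = 3060000/(0.85 × 26.6 × 520) = 260.27 mm.
M_n = T(d − a/2) = 3060 kN × (880 − 130.135) mm = 2294.59 kN·m.
φM_n = 0.90 × 2294.59 = 2065.13 kN·m.

φM_n ≈ 2070 kN·m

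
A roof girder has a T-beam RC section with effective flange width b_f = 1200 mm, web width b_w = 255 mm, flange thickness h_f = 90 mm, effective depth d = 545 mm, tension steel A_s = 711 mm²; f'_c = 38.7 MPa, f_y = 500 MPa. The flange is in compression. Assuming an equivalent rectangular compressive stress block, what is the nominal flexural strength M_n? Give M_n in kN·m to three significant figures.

M_n ≈ 192 kN·m

Tension: T = A_s f_y = 711 × 500 = 355500 N.
Try a within the flange: a = T/(0.85 f'_c b_f) = 355500/(0.85 × 38.7 × 1200) = 9.01 mm.
Since a = 9.01 ≤ h_f = 90 mm, the stress block lies entirely in the flange; analyse as a rectangular beam of width b_f.
M_n = T(d − a/2) = 355500 × (545 − 4.505) = 192.15 × 10⁶ N·mm.
M_n = 192.15 kN·m.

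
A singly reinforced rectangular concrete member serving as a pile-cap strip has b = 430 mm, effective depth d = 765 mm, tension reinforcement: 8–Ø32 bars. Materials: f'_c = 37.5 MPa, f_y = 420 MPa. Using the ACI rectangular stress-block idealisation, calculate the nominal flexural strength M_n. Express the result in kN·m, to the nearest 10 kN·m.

M_n ≈ 1800 kN·m

A_s = 8 × 804 = 6432 mm².
T = A_s f_y = 6432 × 420 = 2701440 N = 2701.44 kN.
From C = T: a = T/(0.85 f'_c b) = 2701440/(0.85 × 37.5 × 430) = 197.10 mm.
M_n = T(d − a/2) = 2701.44 kN × (765 − 98.55) mm = 1800.37 kN·m.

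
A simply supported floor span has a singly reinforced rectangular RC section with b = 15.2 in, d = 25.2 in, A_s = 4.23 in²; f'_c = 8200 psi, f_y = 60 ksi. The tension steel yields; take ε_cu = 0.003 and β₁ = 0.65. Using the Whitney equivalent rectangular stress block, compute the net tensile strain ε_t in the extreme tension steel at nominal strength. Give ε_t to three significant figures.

ε_t ≈ 0.0175

a = A_s f_y/(0.85 f'_c b) = 2.396 in.
β₁ = 0.65, so c = a/β₁ = 2.396/0.65 = 3.686 in.
From the linear strain diagram with ε_cu = 0.003: ε_t = 0.003 (d − c)/c = 0.003 × (25.2 − 3.686)/3.686 = 0.0175.
Since ε_t ≥ 0.005, the section is tension-controlled.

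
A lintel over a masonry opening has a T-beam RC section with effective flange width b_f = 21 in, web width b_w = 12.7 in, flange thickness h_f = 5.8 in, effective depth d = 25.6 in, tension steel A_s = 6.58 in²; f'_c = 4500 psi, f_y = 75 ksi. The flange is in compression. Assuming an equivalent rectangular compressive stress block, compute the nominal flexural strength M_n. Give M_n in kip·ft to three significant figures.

M_n ≈ 926 kip·ft

Tension: T = A_s f_y = 6.58 × 75 = 493.5 kips.
Try a within the flange: a = T/(0.85 f'_c b_f) = 493.5/(0.85 × 4.5 × 21) = 6.144 in.
a = 6.144 > h_f = 5.8 in: the block extends into the web. Split into flange-overhang and web parts.
C_f = 0.85 f'_c (b_f − b_w) h_f = 0.85 × 4.5 × (21 − 12.7) × 5.8 = 184.1 kips.
Remaining web compression depth: a_w = (T − C_f)/(0.85 f'_c b_w) = (493.5 − 184.1)/(0.85 × 4.5 × 12.7) = 6.369 in.
M_n = C_f(d − h_f/2) + (T − C_f)(d − a_w/2) = 184.1 × (25.6 − 2.9) + 309.4 × (25.6 − 3.1845) = 4179.1 + 6935.4 = 11114.5 kip·in.
M_n = 11114.5/12 = 926.21 kip·ft.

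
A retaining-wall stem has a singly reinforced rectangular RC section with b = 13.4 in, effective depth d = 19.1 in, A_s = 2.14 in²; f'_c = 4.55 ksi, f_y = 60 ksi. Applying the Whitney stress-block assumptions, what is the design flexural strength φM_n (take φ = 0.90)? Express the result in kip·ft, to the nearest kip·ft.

φM_n ≈ 172 kip·ft

T = A_s f_y = 2.14 × 60 = 128.4 kips.
a = T/(0.85 f'_c b) = 128.4/(0.85 × 4.55 × 13.4) = 2.478 in.
M_n = T(d − a/2) = 128.4 × (19.1 − 1.239) = 2293.4 kip·in = 2293.4/12 = 191.12 kip·ft.
φM_n = 0.90 × 191.12 = 172.01 kip·ft.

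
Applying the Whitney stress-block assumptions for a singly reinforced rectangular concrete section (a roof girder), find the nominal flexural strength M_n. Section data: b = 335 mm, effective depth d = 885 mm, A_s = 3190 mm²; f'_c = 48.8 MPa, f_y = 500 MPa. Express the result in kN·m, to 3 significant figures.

M_n ≈ 1320 kN·m

T = A_s f_y = 3190 × 500 = 1595000 N = 1595 kN.
From C = T: a = T/(0.85 f'_c b) = 1595000/(0.85 × 48.8 × 335) = 114.78 mm.
M_n = T(d − a/2) = 1595 kN × (885 − 57.39) mm = 1320.04 kN·m.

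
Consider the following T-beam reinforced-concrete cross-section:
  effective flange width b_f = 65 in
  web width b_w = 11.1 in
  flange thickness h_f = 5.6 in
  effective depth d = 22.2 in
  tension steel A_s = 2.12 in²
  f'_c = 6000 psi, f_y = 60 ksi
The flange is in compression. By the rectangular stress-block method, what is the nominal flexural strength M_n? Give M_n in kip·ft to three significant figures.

M_n ≈ 233 kip·ft

Tension: T = A_s f_y = 2.12 × 60 = 127.2 kips.
Try a within the flange: a = T/(0.85 f'_c b_f) = 127.2/(0.85 × 6 × 65) = 0.384 in.
Since a = 0.384 ≤ h_f = 5.6 in, the stress block lies entirely in the flange; analyse as a rectangular beam of width b_f.
M_n = T(d − a/2) = 127.2 × (22.2 − 0.192) = 2799.4 kip·in.
M_n = 2799.4/12 = 233.28 kip·ft.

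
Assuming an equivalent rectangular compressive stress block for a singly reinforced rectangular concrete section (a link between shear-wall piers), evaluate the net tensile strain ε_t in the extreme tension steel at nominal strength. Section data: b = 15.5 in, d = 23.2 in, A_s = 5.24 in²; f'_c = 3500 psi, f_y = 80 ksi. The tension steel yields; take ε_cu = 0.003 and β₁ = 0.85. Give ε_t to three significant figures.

a = A_s f_y/(0.85 f'_c b) = 9.091 in.
β₁ = 0.85, so c = a/β₁ = 9.091/0.85 = 10.695 in.
From the linear strain diagram with ε_cu = 0.003: ε_t = 0.003 (d − c)/c = 0.003 × (23.2 − 10.695)/10.695 = 0.00351.
ε_t < 0.004 — the section is over-reinforced for flexure under ACI limits.

ε_t ≈ 0.00351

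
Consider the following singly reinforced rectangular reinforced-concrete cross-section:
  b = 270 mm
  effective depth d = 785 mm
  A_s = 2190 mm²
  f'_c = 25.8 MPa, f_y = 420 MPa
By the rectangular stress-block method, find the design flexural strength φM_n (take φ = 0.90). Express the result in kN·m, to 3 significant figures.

T = A_s f_y = 2190 × 420 = 919800 N = 919.8 kN.
From C = T: a = T/(0.85 f'_c b) = 919800/(0.85 × 25.8 × 270) = 155.34 mm.
M_n = T(d − a/2) = 919.8 kN × (785 − 77.67) mm = 650.60 kN·m.
φM_n = 0.90 × 650.60 = 585.54 kN·m.

φM_n ≈ 586 kN·m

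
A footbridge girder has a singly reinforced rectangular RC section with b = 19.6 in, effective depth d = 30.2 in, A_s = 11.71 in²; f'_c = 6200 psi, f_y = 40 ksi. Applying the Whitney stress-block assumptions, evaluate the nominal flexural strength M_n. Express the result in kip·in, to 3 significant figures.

M_n ≈ 13100 kip·in

T = A_s f_y = 11.71 × 40 = 468.4 kips.
a = T/(0.85 f'_c b) = 468.4/(0.85 × 6.2 × 19.6) = 4.535 in.
M_n = T(d − a/2) = 468.4 × (30.2 − 2.2675) = 13083.6 kip·in.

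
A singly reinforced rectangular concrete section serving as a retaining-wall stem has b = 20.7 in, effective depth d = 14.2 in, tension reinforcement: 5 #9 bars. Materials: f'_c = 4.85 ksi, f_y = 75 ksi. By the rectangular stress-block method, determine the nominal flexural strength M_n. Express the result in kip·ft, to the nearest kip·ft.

M_n ≈ 375 kip·ft

A_s = 5 × 1 = 5 in².
T = A_s f_y = 5 × 75 = 375 kips.
a = T/(0.85 f'_c b) = 375/(0.85 × 4.85 × 20.7) = 4.394 in.
M_n = T(d − a/2) = 375 × (14.2 − 2.197) = 4501.1 kip·in = 4501.1/12 = 375.09 kip·ft.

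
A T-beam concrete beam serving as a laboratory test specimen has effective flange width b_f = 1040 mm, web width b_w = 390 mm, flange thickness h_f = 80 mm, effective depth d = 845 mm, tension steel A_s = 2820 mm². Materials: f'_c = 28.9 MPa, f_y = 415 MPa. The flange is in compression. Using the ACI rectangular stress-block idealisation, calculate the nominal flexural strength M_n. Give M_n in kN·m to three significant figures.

M_n ≈ 962 kN·m

Tension: T = A_s f_y = 2820 × 415 = 1170300 N.
Try a within the flange: a = T/(0.85 f'_c b_f) = 1170300/(0.85 × 28.9 × 1040) = 45.81 mm.
Since a = 45.81 ≤ h_f = 80 mm, the stress block lies entirely in the flange; analyse as a rectangular beam of width b_f.
M_n = T(d − a/2) = 1170300 × (845 − 22.905) = 962.10 × 10⁶ N·mm.
M_n = 962.10 kN·m.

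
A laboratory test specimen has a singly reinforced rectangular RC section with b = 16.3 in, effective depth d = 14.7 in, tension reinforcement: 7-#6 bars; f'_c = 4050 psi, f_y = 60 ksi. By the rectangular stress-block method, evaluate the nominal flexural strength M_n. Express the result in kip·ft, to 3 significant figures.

A_s = 7 × 0.44 = 3.08 in².
T = A_s f_y = 3.08 × 60 = 184.8 kips.
a = T/(0.85 f'_c b) = 184.8/(0.85 × 4.05 × 16.3) = 3.293 in.
M_n = T(d − a/2) = 184.8 × (14.7 − 1.6465) = 2412.3 kip·in = 2412.3/12 = 201.03 kip·ft.

M_n ≈ 201 kip·ft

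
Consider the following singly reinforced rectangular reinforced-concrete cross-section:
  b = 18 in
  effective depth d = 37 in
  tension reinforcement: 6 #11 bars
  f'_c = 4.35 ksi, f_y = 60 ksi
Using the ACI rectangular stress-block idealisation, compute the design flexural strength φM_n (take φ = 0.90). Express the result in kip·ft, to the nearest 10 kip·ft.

A_s = 6 × 1.56 = 9.36 in².
T = A_s f_y = 9.36 × 60 = 561.6 kips.
a = T/(0.85 f'_c b) = 561.6/(0.85 × 4.35 × 18) = 8.438 in.
M_n = T(d − a/2) = 561.6 × (37 − 4.219) = 18409.8 kip·in = 18409.8/12 = 1534.15 kip·ft.
φM_n = 0.90 × 1534.15 = 1380.74 kip·ft.

φM_n ≈ 1380 kip·ft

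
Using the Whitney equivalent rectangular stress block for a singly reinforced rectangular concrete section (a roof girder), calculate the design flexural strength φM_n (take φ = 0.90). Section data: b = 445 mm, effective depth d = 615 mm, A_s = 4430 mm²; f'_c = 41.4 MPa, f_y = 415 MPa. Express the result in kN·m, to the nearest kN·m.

T = A_s f_y = 4430 × 415 = 1838450 N = 1838.45 kN.
From C = T: a = T/(0.85 f'_c b) = 1838450/(0.85 × 41.4 × 445) = 117.40 mm.
M_n = T(d − a/2) = 1838.45 kN × (615 − 58.7) mm = 1022.73 kN·m.
φM_n = 0.90 × 1022.73 = 920.46 kN·m.

φM_n ≈ 920 kN·m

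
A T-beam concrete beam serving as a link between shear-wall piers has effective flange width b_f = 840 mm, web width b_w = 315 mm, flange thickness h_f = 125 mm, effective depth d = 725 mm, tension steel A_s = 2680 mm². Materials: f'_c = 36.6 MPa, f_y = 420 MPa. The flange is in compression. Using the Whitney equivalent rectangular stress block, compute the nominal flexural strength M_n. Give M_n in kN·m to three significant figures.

Tension: T = A_s f_y = 2680 × 420 = 1125600 N.
Try a within the flange: a = T/(0.85 f'_c b_f) = 1125600/(0.85 × 36.6 × 840) = 43.07 mm.
Since a = 43.07 ≤ h_f = 125 mm, the stress block lies entirely in the flange; analyse as a rectangular beam of width b_f.
M_n = T(d − a/2) = 1125600 × (725 − 21.535) = 791.82 × 10⁶ N·mm.
M_n = 791.82 kN·m.

M_n ≈ 792 kN·m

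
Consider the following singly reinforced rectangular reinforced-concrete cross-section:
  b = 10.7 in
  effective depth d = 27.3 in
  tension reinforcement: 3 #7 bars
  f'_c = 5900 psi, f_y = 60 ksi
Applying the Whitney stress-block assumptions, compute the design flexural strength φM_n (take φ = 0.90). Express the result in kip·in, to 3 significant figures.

φM_n ≈ 2560 kip·in

A_s = 3 × 0.6 = 1.8 in².
T = A_s f_y = 1.8 × 60 = 108 kips.
a = T/(0.85 f'_c b) = 108/(0.85 × 5.9 × 10.7) = 2.013 in.
M_n = T(d − a/2) = 108 × (27.3 − 1.0065) = 2839.7 kip·in.
φM_n = 0.90 × 2839.7 = 2555.7 kip·in.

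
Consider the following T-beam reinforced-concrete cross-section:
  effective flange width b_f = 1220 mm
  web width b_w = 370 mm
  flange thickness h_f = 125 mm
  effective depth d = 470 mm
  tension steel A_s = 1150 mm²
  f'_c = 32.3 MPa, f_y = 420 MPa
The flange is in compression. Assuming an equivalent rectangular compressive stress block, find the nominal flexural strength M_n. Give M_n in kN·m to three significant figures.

M_n ≈ 224 kN·m

Tension: T = A_s f_y = 1150 × 420 = 483000 N.
Try a within the flange: a = T/(0.85 f'_c b_f) = 483000/(0.85 × 32.3 × 1220) = 14.42 mm.
Since a = 14.42 ≤ h_f = 125 mm, the stress block lies entirely in the flange; analyse as a rectangular beam of width b_f.
M_n = T(d − a/2) = 483000 × (470 − 7.21) = 223.53 × 10⁶ N·mm.
M_n = 223.53 kN·m.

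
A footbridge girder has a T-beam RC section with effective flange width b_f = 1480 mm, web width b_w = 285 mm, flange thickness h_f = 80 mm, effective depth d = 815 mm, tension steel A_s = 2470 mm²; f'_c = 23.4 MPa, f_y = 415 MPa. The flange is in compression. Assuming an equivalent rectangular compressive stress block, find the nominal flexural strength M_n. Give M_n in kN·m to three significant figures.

Tension: T = A_s f_y = 2470 × 415 = 1025050 N.
Try a within the flange: a = T/(0.85 f'_c b_f) = 1025050/(0.85 × 23.4 × 1480) = 34.82 mm.
Since a = 34.82 ≤ h_f = 80 mm, the stress block lies entirely in the flange; analyse as a rectangular beam of width b_f.
M_n = T(d − a/2) = 1025050 × (815 − 17.41) = 817.57 × 10⁶ N·mm.
M_n = 817.57 kN·m.

M_n ≈ 818 kN·m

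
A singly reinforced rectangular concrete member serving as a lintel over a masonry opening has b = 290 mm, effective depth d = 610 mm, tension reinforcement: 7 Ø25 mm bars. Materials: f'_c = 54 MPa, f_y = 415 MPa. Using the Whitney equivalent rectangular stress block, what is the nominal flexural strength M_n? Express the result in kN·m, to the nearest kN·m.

A_s = 7 × 491 = 3437 mm².
T = A_s f_y = 3437 × 415 = 1426355 N = 1426.355 kN.
From C = T: a = T/(0.85 f'_c b) = 1426355/(0.85 × 54 × 290) = 107.16 mm.
M_n = T(d − a/2) = 1426.355 kN × (610 − 53.58) mm = 793.65 kN·m.

M_n ≈ 794 kN·m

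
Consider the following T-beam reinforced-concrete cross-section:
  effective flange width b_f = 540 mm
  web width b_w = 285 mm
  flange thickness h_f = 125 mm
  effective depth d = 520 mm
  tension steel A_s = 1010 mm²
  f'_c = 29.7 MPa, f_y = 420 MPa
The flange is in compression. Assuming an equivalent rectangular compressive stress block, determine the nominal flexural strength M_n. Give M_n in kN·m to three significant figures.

M_n ≈ 214 kN·m

Tension: T = A_s f_y = 1010 × 420 = 424200 N.
Try a within the flange: a = T/(0.85 f'_c b_f) = 424200/(0.85 × 29.7 × 540) = 31.12 mm.
Since a = 31.12 ≤ h_f = 125 mm, the stress block lies entirely in the flange; analyse as a rectangular beam of width b_f.
M_n = T(d − a/2) = 424200 × (520 − 15.56) = 213.98 × 10⁶ N·mm.
M_n = 213.98 kN·m.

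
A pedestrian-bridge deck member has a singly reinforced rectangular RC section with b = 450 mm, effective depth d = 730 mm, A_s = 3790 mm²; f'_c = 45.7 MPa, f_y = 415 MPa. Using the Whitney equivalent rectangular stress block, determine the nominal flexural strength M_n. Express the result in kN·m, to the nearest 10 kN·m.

M_n ≈ 1080 kN·m

T = A_s f_y = 3790 × 415 = 1572850 N = 1572.85 kN.
From C = T: a = T/(0.85 f'_c b) = 1572850/(0.85 × 45.7 × 450) = 89.98 mm.
M_n = T(d − a/2) = 1572.85 kN × (730 − 44.99) mm = 1077.42 kN·m.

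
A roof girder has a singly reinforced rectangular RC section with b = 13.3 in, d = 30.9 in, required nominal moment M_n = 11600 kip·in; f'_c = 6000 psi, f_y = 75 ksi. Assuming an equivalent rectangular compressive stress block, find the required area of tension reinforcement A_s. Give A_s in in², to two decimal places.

A_s ≈ 5.56 in²

From M_n = 0.85 f'_c a b (d − a/2):
a = d − √(d² − 2M_n/(0.85 f'_c b)) = 30.9 − √(30.9² − 2 × 11600/(0.85 × 6 × 13.3)) = 6.146 in.
A_s = 0.85 f'_c a b / f_y = 0.85 × 6 × 6.146 × 13.3 / 75 = 5.558 in².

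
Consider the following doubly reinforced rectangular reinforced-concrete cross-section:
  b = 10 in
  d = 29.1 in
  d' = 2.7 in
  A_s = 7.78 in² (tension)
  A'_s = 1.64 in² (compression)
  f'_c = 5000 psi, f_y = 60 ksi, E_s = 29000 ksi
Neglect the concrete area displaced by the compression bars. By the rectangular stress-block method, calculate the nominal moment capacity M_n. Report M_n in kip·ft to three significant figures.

Assume both steels yield.
a = (A_s − A'_s) f_y/(0.85 f'_c b) = (7.78 − 1.64) × 60/(0.85 × 5 × 10) = 8.668 in.
c = a/β₁ = 8.668/0.8 = 10.835 in; ε'_s = 0.003(c − d')/c = 0.0023 ≥ ε_y = 0.0021, so the compression steel yields.
M_n = (A_s − A'_s) f_y (d − a/2) + A'_s f_y (d − d') = 368.4 × (29.1 − 4.334) + 98.4 × (29.1 − 2.7) = 9123.8 + 2597.8 = 11721.6 kip·in = 11721.6/12 = 976.80 kip·ft.

M_n ≈ 977 kip·ft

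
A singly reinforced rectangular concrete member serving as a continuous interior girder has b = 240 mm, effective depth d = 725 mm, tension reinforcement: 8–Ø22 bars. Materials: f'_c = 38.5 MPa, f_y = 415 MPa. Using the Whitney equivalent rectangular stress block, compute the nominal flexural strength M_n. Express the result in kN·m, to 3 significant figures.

A_s = 8 × 380 = 3040 mm².
T = A_s f_y = 3040 × 415 = 1261600 N = 1261.6 kN.
From C = T: a = T/(0.85 f'_c b) = 1261600/(0.85 × 38.5 × 240) = 160.63 mm.
M_n = T(d − a/2) = 1261.6 kN × (725 − 80.315) mm = 813.33 kN·m.

M_n ≈ 813 kN·m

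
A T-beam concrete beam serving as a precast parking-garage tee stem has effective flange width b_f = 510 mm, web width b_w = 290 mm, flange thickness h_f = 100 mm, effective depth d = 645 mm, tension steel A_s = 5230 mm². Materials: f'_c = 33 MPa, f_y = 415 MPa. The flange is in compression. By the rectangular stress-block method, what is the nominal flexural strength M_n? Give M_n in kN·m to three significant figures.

Tension: T = A_s f_y = 5230 × 415 = 2170450 N.
Try a within the flange: a = T/(0.85 f'_c b_f) = 2170450/(0.85 × 33 × 510) = 151.72 mm.
a = 151.72 > h_f = 100 mm: the block extends into the web. Split into flange-overhang and web parts.
C_f = 0.85 f'_c (b_f − b_w) h_f = 0.85 × 33 × (510 − 290) × 100 = 617100 N.
Remaining web compression depth: a_w = (T − C_f)/(0.85 f'_c b_w) = (2170450 − 617100)/(0.85 × 33 × 290) = 190.96 mm.
M_n = C_f(d − h_f/2) + (T − C_f)(d − a_w/2) = 617100 × (645 − 50) + 1553350 × (645 − 95.48) = 367.17 + 853.60 = 1220.77 × 10⁶ N·mm.
M_n = 1220.77 kN·m.

M_n ≈ 1220 kN·m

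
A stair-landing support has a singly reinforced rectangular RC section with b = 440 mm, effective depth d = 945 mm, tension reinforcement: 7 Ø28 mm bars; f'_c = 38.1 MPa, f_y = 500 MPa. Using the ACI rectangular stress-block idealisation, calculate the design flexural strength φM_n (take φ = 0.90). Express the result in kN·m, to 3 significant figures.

A_s = 7 × 616 = 4312 mm².
T = A_s f_y = 4312 × 500 = 2156000 N = 2156 kN.
From C = T: a = T/(0.85 f'_c b) = 2156000/(0.85 × 38.1 × 440) = 151.30 mm.
M_n = T(d − a/2) = 2156 kN × (945 − 75.65) mm = 1874.32 kN·m.
φM_n = 0.90 × 1874.32 = 1686.89 kN·m.

φM_n ≈ 1690 kN·m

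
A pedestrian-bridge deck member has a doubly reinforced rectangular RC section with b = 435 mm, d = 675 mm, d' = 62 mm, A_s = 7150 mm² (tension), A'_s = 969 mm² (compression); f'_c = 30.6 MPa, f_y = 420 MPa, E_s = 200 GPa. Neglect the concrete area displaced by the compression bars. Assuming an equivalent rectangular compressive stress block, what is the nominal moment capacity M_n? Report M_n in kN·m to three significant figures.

Assume both tension and compression steel yield.
Net tension couple steel: A_s − A'_s = 6181 mm².
a = (A_s − A'_s) f_y / (0.85 f'_c b) = 2596020/(0.85 × 30.6 × 435) = 229.44 mm.
c = a/β₁ = 229.44/0.831 = 276.10 mm; ε'_s = 0.003(c − d')/c = 0.0023 ≥ f_y/E_s = 0.0021, so compression steel does yield.
M_n = (A_s − A'_s) f_y (d − a/2) + A'_s f_y (d − d') = [2596020 × (675 − 114.72) + 406980 × (675 − 62)] × 10⁻⁶ = 1454.50 + 249.48 = 1703.98 kN·m.

M_n ≈ 1700 kN·m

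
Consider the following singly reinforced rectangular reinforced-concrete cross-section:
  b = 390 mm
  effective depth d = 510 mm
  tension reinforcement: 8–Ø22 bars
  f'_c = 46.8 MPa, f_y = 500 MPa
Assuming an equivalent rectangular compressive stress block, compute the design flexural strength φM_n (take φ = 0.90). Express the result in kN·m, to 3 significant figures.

A_s = 8 × 380 = 3040 mm².
T = A_s f_y = 3040 × 500 = 1520000 N = 1520 kN.
From C = T: a = T/(0.85 f'_c b) = 1520000/(0.85 × 46.8 × 390) = 97.97 mm.
M_n = T(d − a/2) = 1520 kN × (510 − 48.985) mm = 700.74 kN·m.
φM_n = 0.90 × 700.74 = 630.67 kN·m.

φM_n ≈ 631 kN·m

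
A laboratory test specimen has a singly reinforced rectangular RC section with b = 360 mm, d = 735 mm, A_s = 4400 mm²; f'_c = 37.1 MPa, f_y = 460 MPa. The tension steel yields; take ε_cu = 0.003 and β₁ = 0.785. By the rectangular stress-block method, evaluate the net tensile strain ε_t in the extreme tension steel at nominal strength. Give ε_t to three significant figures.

ε_t ≈ 0.00671

a = A_s f_y/(0.85 f'_c b) = 178.29 mm.
β₁ = 0.785, so c = a/β₁ = 178.29/0.785 = 227.12 mm.
From the linear strain diagram with ε_cu = 0.003: ε_t = 0.003 (d − c)/c = 0.003 × (735 − 227.12)/227.12 = 0.00671.
Since ε_t ≥ 0.005, the section is tension-controlled.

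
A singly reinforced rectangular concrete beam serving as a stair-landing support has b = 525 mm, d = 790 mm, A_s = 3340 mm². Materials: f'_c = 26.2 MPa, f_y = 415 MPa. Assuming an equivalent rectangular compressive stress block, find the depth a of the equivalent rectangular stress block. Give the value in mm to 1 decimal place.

T = A_s f_y = 3340 × 415 = 1386100 N = 1386.1 kN.
Setting C = 0.85 f'_c a b equal to T: a = 1386100/(0.85 × 26.2 × 525) = 118.6 mm.

a ≈ 118.6 mm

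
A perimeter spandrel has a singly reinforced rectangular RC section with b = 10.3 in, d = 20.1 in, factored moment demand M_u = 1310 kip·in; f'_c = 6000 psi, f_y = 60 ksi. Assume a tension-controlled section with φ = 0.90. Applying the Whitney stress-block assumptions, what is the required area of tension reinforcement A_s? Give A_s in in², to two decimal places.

M_n = M_u/φ = 1310/0.90 = 1455.56 kip·in.
From M_n = 0.85 f'_c a b (d − a/2):
a = d − √(d² − 2M_n/(0.85 f'_c b)) = 20.1 − √(20.1² − 2 × 1455.56/(0.85 × 6 × 10.3)) = 1.429 in.
A_s = 0.85 f'_c a b / f_y = 0.85 × 6 × 1.429 × 10.3 / 60 = 1.251 in².

A_s ≈ 1.25 in²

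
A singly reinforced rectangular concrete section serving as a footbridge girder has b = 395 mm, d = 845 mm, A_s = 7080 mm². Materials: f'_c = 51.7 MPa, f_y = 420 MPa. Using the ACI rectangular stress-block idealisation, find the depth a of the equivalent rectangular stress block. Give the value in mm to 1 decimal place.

T = A_s f_y = 7080 × 420 = 2973600 N = 2973.6 kN.
Setting C = 0.85 f'_c a b equal to T: a = 2973600/(0.85 × 51.7 × 395) = 171.3 mm.

a ≈ 171.3 mm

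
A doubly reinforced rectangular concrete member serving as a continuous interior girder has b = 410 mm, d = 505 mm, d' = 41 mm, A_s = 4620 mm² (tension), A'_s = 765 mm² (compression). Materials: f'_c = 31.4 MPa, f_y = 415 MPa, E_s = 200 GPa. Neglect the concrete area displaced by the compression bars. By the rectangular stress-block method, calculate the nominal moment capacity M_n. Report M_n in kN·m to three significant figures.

Assume both tension and compression steel yield.
Net tension couple steel: A_s − A'_s = 3855 mm².
a = (A_s − A'_s) f_y / (0.85 f'_c b) = 1599825/(0.85 × 31.4 × 410) = 146.20 mm.
c = a/β₁ = 146.20/0.826 = 177.00 mm; ε'_s = 0.003(c − d')/c = 0.0023 ≥ f_y/E_s = 0.0021, so compression steel does yield.
M_n = (A_s − A'_s) f_y (d − a/2) + A'_s f_y (d − d') = [1599825 × (505 − 73.1) + 317475 × (505 − 41)] × 10⁻⁶ = 690.96 + 147.31 = 838.27 kN·m.

M_n ≈ 838 kN·m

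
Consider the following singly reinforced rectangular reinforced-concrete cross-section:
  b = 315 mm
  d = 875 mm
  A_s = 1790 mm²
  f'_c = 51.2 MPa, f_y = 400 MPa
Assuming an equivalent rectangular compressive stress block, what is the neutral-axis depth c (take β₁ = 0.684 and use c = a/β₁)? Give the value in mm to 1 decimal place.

T = A_s f_y = 1790 × 400 = 716000 N = 716 kN.
Setting C = 0.85 f'_c a b equal to T: a = 716000/(0.85 × 51.2 × 315) = 52.229 mm.
With β₁ = 0.684, c = a/β₁ = 52.229/0.684 = 76.4 mm.

c ≈ 76.4 mm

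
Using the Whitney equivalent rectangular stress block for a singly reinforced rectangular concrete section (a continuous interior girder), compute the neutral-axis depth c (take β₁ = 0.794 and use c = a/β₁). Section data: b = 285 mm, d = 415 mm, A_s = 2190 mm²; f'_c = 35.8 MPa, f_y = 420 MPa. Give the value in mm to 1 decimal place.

c ≈ 133.6 mm

T = A_s f_y = 2190 × 420 = 919800 N = 919.8 kN.
Setting C = 0.85 f'_c a b equal to T: a = 919800/(0.85 × 35.8 × 285) = 106.059 mm.
With β₁ = 0.794, c = a/β₁ = 106.059/0.794 = 133.6 mm.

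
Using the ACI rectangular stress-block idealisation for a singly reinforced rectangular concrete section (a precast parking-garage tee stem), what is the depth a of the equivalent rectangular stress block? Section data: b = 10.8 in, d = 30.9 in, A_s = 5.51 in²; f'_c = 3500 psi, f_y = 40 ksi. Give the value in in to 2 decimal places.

a ≈ 6.86 in

T = A_s f_y = 5.51 × 40 = 220.4 kips.
a = T/(0.85 f'_c b) = 220.4/(0.85 × 3.5 × 10.8) = 6.86 in.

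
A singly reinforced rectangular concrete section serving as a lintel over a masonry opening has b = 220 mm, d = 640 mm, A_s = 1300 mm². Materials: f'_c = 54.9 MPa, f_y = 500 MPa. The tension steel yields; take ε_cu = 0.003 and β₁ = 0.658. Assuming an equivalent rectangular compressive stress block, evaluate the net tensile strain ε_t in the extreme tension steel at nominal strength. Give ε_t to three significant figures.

a = A_s f_y/(0.85 f'_c b) = 63.31 mm.
β₁ = 0.658, so c = a/β₁ = 63.31/0.658 = 96.22 mm.
From the linear strain diagram with ε_cu = 0.003: ε_t = 0.003 (d − c)/c = 0.003 × (640 − 96.22)/96.22 = 0.0170.
Since ε_t ≥ 0.005, the section is tension-controlled.

ε_t ≈ 0.0170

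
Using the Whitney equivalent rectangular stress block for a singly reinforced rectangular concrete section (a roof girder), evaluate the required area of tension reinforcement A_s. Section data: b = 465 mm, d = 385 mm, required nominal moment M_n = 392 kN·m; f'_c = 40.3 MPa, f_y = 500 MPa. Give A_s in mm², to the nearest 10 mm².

A_s ≈ 2240 mm²

With M_n = 0.85 f'_c a b (d − a/2), solve the quadratic for a:
a = d − √(d² − 2M_n/(0.85 f'_c b)) = 385 − √(385² − 2 × 392×10⁶/(0.85 × 40.3 × 465)) = 70.35 mm.
A_s = 0.85 f'_c a b / f_y = 0.85 × 40.3 × 70.35 × 465 / 500 = 2241.2 mm².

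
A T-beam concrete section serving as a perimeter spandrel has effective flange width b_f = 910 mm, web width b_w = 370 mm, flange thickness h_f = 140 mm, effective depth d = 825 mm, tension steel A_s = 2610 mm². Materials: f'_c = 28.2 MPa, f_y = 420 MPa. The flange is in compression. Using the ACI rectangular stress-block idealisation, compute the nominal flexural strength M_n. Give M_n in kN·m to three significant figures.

M_n ≈ 877 kN·m

Tension: T = A_s f_y = 2610 × 420 = 1096200 N.
Try a within the flange: a = T/(0.85 f'_c b_f) = 1096200/(0.85 × 28.2 × 910) = 50.26 mm.
Since a = 50.26 ≤ h_f = 140 mm, the stress block lies entirely in the flange; analyse as a rectangular beam of width b_f.
M_n = T(d − a/2) = 1096200 × (825 − 25.13) = 876.82 × 10⁶ N·mm.
M_n = 876.82 kN·m.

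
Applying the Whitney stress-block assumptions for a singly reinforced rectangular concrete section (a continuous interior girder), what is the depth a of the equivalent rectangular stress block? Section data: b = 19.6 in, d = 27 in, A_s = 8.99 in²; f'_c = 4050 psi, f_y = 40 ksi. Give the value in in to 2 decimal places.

T = A_s f_y = 8.99 × 40 = 359.6 kips.
a = T/(0.85 f'_c b) = 359.6/(0.85 × 4.05 × 19.6) = 5.33 in.

a ≈ 5.33 in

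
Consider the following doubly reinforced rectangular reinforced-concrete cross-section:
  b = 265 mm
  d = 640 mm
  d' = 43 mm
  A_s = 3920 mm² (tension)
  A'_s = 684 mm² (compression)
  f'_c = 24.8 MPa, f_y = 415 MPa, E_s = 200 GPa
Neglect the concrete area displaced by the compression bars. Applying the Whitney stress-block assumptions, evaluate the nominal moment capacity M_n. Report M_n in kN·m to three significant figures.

Assume both tension and compression steel yield.
Net tension couple steel: A_s − A'_s = 3236 mm².
a = (A_s − A'_s) f_y / (0.85 f'_c b) = 1342940/(0.85 × 24.8 × 265) = 240.40 mm.
c = a/β₁ = 240.40/0.85 = 282.82 mm; ε'_s = 0.003(c − d')/c = 0.0025 ≥ f_y/E_s = 0.0021, so compression steel does yield.
M_n = (A_s − A'_s) f_y (d − a/2) + A'_s f_y (d − d') = [1342940 × (640 − 120.2) + 283860 × (640 − 43)] × 10⁻⁶ = 698.06 + 169.46 = 867.52 kN·m.

M_n ≈ 868 kN·m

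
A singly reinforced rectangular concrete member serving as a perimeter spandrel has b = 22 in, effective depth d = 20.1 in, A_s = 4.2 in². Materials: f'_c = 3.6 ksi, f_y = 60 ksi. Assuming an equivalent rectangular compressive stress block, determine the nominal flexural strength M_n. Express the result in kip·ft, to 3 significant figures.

T = A_s f_y = 4.2 × 60 = 252 kips.
a = T/(0.85 f'_c b) = 252/(0.85 × 3.6 × 22) = 3.743 in.
M_n = T(d − a/2) = 252 × (20.1 − 1.8715) = 4593.6 kip·in = 4593.6/12 = 382.80 kip·ft.

M_n ≈ 383 kip·ft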